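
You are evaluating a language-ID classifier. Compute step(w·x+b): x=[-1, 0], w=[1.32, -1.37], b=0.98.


z = (-1)·(1.32) + (0)·(-1.37) + 0.98
  = -0.34
step(z) = 0 (z<0)

0


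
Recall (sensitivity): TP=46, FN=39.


Recall = TP/(TP+FN)
= 46/(46+39)
= 46/85 = 54.12%

54.12%


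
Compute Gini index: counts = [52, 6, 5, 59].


Probabilities: [52/122, 6/122, 5/122, 59/122] ≈ [0.4262, 0.0492, 0.041, 0.4836]
Σpᵢ² = (2704 + 36 + 25 + 3481)/122² = 6246/14884
Gini = 1 - Σpᵢ² = 1 - 6246/14884 = 0.5804

0.5804


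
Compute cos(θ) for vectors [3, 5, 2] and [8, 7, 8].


A·B = 3·8 + 5·7 + 2·8 = 75
‖A‖ = √38 = 6.1644, ‖B‖ = √177 = 13.3041
cos = 75/(√38·√177) = 75/√6726 = 0.9145

0.9145


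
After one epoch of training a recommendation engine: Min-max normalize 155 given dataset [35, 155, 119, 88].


min=35, max=155
(155-35)/(155-35) = 120/120 = 1.0

1.0


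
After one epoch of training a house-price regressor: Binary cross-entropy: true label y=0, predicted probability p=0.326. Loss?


BCE = -[y·ln(p) + (1-y)·ln(1-p)]
= -0 - 1·ln(1-0.326)
= -ln(0.674) = 0.3945

0.3945


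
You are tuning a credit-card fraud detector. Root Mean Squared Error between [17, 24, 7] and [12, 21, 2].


MSE = 59/3 = 19.6667
RMSE = √(59/3) = 4.4347

4.4347


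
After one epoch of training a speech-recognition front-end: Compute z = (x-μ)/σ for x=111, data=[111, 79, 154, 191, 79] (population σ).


μ = 122.8, σ = 43.8196
z = (111 - 122.8)/43.8196 = -0.2693

-0.2693


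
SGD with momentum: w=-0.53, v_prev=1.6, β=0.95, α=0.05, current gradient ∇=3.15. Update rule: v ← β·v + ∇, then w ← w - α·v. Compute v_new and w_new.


v_new = 0.95·1.6 + 3.15 = 1.52 + 3.15 = 4.67
w_new = -0.53 - 0.05·4.67 = -0.53 - 0.2335 = -0.7635

v_new=4.67, w_new=-0.7635


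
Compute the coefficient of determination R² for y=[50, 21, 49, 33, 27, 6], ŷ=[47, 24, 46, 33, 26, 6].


ȳ = 31
SS_res = Σ(y-ŷ)² = 28
SS_tot = Σ(y-ȳ)² = 1430
R² = 1 - SS_res/SS_tot = 1 - 0.0196 = 0.9804

0.9804


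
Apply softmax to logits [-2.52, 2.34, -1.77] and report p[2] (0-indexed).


Exponentials: e^-2.52=0.0805, e^2.34=10.3812, e^-1.77=0.1703
Sum = 10.632
Softmax = [0.0076, 0.9764, 0.016]
p[2] = 0.1703/10.632 = 0.016

0.016


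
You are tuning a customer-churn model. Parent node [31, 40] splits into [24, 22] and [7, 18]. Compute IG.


Parent = [31, 40], H_parent = 0.9884
H_left = 0.9986 (n=46), H_right = 0.8555 (n=25)
H_children = (46/71)·0.9986 + (25/71)·0.8555 = 0.9482
IG = 0.9884 - 0.9482 = 0.0402

0.0402


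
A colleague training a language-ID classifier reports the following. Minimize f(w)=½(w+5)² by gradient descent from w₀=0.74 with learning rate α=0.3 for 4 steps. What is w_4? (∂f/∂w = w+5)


step 1: grad = 0.74+5 = 5.74; w = 0.74 - 0.3·(5.74) = -0.982
step 2: grad = -0.982+5 = 4.018; w = -0.982 - 0.3·(4.018) = -2.1874
step 3: grad = -2.1874+5 = 2.8126; w = -2.1874 - 0.3·(2.8126) = -3.03118
step 4: grad = -3.03118+5 = 1.96882; w = -3.03118 - 0.3·(1.96882) = -3.621826

-3.621826


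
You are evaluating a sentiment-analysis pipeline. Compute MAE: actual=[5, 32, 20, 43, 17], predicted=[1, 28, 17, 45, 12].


Absolute errors: |5-1|=4, |32-28|=4, |20-17|=3, |43-45|=2, |17-12|=5
Sum = 18
MAE = 18/5 = 18/5

18/5


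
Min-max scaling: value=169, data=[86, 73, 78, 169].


min=73, max=169
(169-73)/(169-73) = 96/96 = 1.0

1.0


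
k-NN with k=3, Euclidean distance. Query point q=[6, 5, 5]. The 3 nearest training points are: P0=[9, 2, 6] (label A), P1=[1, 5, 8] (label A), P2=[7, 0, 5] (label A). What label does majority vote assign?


d(q,P0) = 4.3589  (label A)
d(q,P1) = 5.831  (label A)
d(q,P2) = 5.099  (label A)
Votes: A=3, B=0
Majority → A

A


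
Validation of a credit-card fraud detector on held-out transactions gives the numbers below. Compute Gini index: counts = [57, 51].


Probabilities: [57/108, 51/108] ≈ [0.5278, 0.4722]
Σpᵢ² = (3249 + 2601)/108² = 5850/11664
Gini = 1 - Σpᵢ² = 1 - 5850/11664 = 0.4985

0.4985


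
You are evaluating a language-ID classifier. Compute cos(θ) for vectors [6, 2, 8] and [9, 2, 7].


A·B = 6·9 + 2·2 + 8·7 = 114
‖A‖ = √104 = 10.198, ‖B‖ = √134 = 11.5758
cos = 114/(√104·√134) = 114/√13936 = 0.9657

0.9657


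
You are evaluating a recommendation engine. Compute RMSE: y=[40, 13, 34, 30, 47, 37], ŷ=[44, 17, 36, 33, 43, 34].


MSE = 70/6 = 11.6667
RMSE = √(70/6) = 3.4157

3.4157


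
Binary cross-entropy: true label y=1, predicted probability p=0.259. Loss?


BCE = -[y·ln(p) + (1-y)·ln(1-p)]
= -1·ln(0.259) - 0
= -ln(0.259) = 1.3509

1.3509


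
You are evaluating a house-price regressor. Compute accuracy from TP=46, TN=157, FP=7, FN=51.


Accuracy = (TP+TN)/(TP+TN+FP+FN)
= (46+157)/(261)
= 203/261 = 77.78%

77.78%


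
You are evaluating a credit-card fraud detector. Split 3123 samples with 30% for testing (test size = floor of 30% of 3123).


Test = ⌊3123·30/100⌋ = 936
Train = 3123 - 936 = 2187

Train: 2187, Test: 936


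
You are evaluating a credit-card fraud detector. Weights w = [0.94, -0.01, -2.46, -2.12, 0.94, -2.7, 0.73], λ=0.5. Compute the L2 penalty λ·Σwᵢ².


‖w‖₂² = (0.94)² + (-0.01)² + (-2.46)² + (-2.12)² + (0.94)² + (-2.7)² + (0.73)²
     = 0.8836 + 0.0001 + 6.0516 + 4.4944 + 0.8836 + 7.29 + 0.5329
     = 20.1362
λ·‖w‖₂² = 0.5·20.1362 = 10.0681

10.0681


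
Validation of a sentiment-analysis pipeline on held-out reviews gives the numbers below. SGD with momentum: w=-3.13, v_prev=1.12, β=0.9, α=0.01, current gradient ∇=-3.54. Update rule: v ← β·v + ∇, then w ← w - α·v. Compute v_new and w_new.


v_new = 0.9·1.12 - 3.54 = 1.008 - 3.54 = -2.532
w_new = -3.13 - 0.01·-2.532 = -3.13 + 0.02532 = -3.10468

v_new=-2.532, w_new=-3.10468


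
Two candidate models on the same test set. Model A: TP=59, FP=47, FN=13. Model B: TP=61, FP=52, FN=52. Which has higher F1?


Model A: P=59/106=0.5566, R=59/72=0.8194, F1=2PR/(P+R)=2TP/(2TP+FP+FN)=118/178=0.6629
Model B: P=61/113=0.5398, R=61/113=0.5398, F1=2PR/(P+R)=2TP/(2TP+FP+FN)=122/226=0.5398
0.6629 > 0.5398 → Model A

Model A


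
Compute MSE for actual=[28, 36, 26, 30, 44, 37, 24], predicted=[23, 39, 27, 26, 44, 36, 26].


Squared errors: (28-23)²=25, (36-39)²=9, (26-27)²=1, (30-26)²=16, (44-44)²=0, (37-36)²=1, (24-26)²=4
Sum = 56
MSE = 56/7 = 8

8


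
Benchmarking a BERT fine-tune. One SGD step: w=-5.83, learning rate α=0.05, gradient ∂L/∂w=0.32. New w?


w_new = w - α·∇
= -5.83 - 0.05·0.32
= -5.83 - 0.016
= -5.846

-5.846


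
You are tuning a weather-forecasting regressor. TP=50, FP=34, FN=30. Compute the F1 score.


Precision = 50/84 = 0.5952
Recall = 50/80 = 0.625
F1 = 2·P·R/(P+R) = 2·TP/(2·TP+FP+FN) = 100/(100+34+30) = 100/164 = 0.6098

0.6098


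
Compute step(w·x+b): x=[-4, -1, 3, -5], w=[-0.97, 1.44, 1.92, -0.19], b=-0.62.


z = (-4)·(-0.97) + (-1)·(1.44) + (3)·(1.92) + (-5)·(-0.19) - 0.62
  = 8.53
step(z) = 1 (z≥0)

1


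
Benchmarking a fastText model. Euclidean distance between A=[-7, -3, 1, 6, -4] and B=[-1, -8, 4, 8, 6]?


d = √((-7+ 1)² + (-3+ 8)² + (1-4)² + (6-8)² + (-4-6)²)
  = √(36 + 25 + 9 + 4 + 100)
  = √174 = 13.1909

13.1909


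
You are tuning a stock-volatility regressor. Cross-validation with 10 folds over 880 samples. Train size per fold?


Fold size = 880/10 = 88
Training per fold = 880 - 88 = 792

792


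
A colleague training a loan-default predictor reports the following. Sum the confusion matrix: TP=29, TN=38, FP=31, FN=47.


Total = TP + TN + FP + FN
= 29 + 38 + 31 + 47
= 145
(Predicted positive: 60, predicted negative: 85)

145


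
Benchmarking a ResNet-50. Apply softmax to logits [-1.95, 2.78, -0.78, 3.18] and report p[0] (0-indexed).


Exponentials: e^-1.95=0.1423, e^2.78=16.119, e^-0.78=0.4584, e^3.18=24.0468
Sum = 40.7665
Softmax = [0.0035, 0.3954, 0.0112, 0.5899]
p[0] = 0.1423/40.7665 = 0.0035

0.0035


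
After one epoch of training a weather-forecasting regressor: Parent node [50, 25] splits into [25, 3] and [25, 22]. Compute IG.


Parent = [50, 25], H_parent = 0.9183
H_left = 0.4912 (n=28), H_right = 0.9971 (n=47)
H_children = (28/75)·0.4912 + (47/75)·0.9971 = 0.8082
IG = 0.9183 - 0.8082 = 0.1101

0.1101


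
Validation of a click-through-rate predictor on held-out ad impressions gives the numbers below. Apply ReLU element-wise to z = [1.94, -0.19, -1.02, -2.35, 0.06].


ReLU(1.94) = max(0, 1.94) = 1.94
ReLU(-0.19) = max(0, -0.19) = 0.0
ReLU(-1.02) = max(0, -1.02) = 0.0
ReLU(-2.35) = max(0, -2.35) = 0.0
ReLU(0.06) = max(0, 0.06) = 0.06
result = [1.94, 0.0, 0.0, 0.0, 0.06]

[1.94, 0.0, 0.0, 0.0, 0.06]


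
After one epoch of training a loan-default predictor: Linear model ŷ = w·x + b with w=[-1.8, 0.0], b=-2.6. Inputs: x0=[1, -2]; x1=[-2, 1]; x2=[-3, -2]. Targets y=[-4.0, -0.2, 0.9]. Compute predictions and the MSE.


ŷ0 = (-1.8)·(1) + (0.0)·(-2) - 2.6 = -4.4
ŷ1 = (-1.8)·(-2) + (0.0)·(1) - 2.6 = 1.0
ŷ2 = (-1.8)·(-3) + (0.0)·(-2) - 2.6 = 2.8
errors² = [0.16, 1.44, 3.61]
MSE = 5.2100/3 = 1.7367

1.7367


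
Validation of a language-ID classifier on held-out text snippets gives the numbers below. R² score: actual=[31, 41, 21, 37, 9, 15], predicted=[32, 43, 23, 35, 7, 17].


ȳ = 25.6667
SS_res = Σ(y-ŷ)² = 21
SS_tot = Σ(y-ȳ)² = 805.33
R² = 1 - SS_res/SS_tot = 1 - 0.0261 = 0.9739

0.9739


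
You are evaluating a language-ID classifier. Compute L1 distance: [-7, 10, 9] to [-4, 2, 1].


d = |-7+ 4| + |10-2| + |9-1|
  = 3 + 8 + 8
  = 19

19


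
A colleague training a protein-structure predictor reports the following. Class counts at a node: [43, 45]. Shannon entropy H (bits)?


Probabilities: [43/88, 45/88] ≈ [0.4886, 0.5114]
H = -((43/88)·log₂(43/88) + (45/88)·log₂(45/88))
  = 0.9996 bits

0.9996 bits


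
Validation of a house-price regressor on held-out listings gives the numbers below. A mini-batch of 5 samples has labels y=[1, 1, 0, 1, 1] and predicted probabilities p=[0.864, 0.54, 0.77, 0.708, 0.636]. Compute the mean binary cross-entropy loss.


L[0] = -ln(0.864) = 0.1462
L[1] = -ln(0.54) = 0.6162
L[2] = -ln(1-0.77) = -ln(0.23) = 1.4697
L[3] = -ln(0.708) = 0.3453
L[4] = -ln(0.636) = 0.4526
mean = (0.1462 + 0.6162 + 1.4697 + 0.3453 + 0.4526)/5 = 0.606

0.606


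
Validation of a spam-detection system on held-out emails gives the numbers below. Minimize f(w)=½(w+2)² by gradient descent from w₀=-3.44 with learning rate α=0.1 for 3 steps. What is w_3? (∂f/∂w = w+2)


step 1: grad = -3.44+2 = -1.44; w = -3.44 - 0.1·(-1.44) = -3.296
step 2: grad = -3.296+2 = -1.296; w = -3.296 - 0.1·(-1.296) = -3.1664
step 3: grad = -3.1664+2 = -1.1664; w = -3.1664 - 0.1·(-1.1664) = -3.04976

-3.04976


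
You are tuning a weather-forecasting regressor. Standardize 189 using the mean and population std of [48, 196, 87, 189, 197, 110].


μ = 137.8333, σ = 59.0633
z = (189 - 137.8333)/59.0633 = 0.8663

0.8663


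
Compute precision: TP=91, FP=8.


Precision = TP/(TP+FP)
= 91/(91+8)
= 91/99 = 91.92%

91.92%


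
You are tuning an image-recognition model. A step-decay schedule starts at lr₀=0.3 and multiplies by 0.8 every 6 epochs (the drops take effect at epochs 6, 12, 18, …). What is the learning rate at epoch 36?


n_drops = ⌊36/6⌋ = 6
lr = 0.3·0.8^6 = 0.3·0.262144 = 0.0786432

0.0786432


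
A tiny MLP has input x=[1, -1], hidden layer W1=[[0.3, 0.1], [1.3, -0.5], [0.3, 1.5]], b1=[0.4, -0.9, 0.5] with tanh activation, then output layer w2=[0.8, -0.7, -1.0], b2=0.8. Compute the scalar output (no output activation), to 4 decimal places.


z1[0] = (0.3)·(1) + (0.1)·(-1) + 0.4 = 0.6
z1[1] = (1.3)·(1) + (-0.5)·(-1) - 0.9 = 0.9
z1[2] = (0.3)·(1) + (1.5)·(-1) + 0.5 = -0.7
h = tanh(z1) = [0.537, 0.7163, -0.6044]
output = (0.8)·(0.537) + (-0.7)·(0.7163) + (-1.0)·(-0.6044) + 0.8 = 1.3326

1.3326


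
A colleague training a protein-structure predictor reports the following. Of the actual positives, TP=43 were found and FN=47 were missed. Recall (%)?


Recall = TP/(TP+FN)
= 43/(43+47)
= 43/90 = 47.78%

47.78%


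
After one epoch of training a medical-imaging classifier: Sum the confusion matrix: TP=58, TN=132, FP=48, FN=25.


Total = TP + TN + FP + FN
= 58 + 132 + 48 + 25
= 263
(Predicted positive: 106, predicted negative: 157)

263


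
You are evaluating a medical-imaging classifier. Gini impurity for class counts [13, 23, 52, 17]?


Probabilities: [13/105, 23/105, 52/105, 17/105] ≈ [0.1238, 0.219, 0.4952, 0.1619]
Σpᵢ² = (169 + 529 + 2704 + 289)/105² = 3691/11025
Gini = 1 - Σpᵢ² = 1 - 3691/11025 = 0.6652

0.6652


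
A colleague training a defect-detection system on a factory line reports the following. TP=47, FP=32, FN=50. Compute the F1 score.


Precision = 47/79 = 0.5949
Recall = 47/97 = 0.4845
F1 = 2·P·R/(P+R) = 2·TP/(2·TP+FP+FN) = 94/(94+32+50) = 94/176 = 0.5341

0.5341


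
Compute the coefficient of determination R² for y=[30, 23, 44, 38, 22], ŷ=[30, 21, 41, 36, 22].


ȳ = 31.4
SS_res = Σ(y-ŷ)² = 17
SS_tot = Σ(y-ȳ)² = 363.2
R² = 1 - SS_res/SS_tot = 1 - 0.0468 = 0.9532

0.9532


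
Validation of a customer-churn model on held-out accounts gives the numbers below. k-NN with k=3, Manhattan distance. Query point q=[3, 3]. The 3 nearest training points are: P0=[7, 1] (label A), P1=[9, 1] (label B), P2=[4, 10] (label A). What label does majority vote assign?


d(q,P0) = 6  (label A)
d(q,P1) = 8  (label B)
d(q,P2) = 8  (label A)
Votes: A=2, B=1
Majority → A

A


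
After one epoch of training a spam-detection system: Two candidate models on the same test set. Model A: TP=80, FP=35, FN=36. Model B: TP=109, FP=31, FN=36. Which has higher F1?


Model A: P=80/115=0.6957, R=80/116=0.6897, F1=2PR/(P+R)=2TP/(2TP+FP+FN)=160/231=0.6926
Model B: P=109/140=0.7786, R=109/145=0.7517, F1=2PR/(P+R)=2TP/(2TP+FP+FN)=218/285=0.7649
0.6926 < 0.7649 → Model B

Model B


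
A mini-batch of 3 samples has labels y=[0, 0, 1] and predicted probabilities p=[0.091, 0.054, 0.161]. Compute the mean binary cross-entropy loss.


L[0] = -ln(1-0.091) = -ln(0.909) = 0.0954
L[1] = -ln(1-0.054) = -ln(0.946) = 0.0555
L[2] = -ln(0.161) = 1.8264
mean = (0.0954 + 0.0555 + 1.8264)/3 = 0.6591

0.6591


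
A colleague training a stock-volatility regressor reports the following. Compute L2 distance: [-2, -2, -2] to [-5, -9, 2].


d = √((-2+ 5)² + (-2+ 9)² + (-2-2)²)
  = √(9 + 49 + 16)
  = √74 = 8.6023

8.6023


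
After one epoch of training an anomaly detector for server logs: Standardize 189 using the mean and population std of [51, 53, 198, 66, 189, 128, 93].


μ = 111.1429, σ = 57.6379
z = (189 - 111.1429)/57.6379 = 1.3508

1.3508


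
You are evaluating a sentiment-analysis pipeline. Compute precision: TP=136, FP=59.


Precision = TP/(TP+FP)
= 136/(136+59)
= 136/195 = 69.74%

69.74%


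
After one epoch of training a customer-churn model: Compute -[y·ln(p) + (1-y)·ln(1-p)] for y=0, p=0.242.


BCE = -[y·ln(p) + (1-y)·ln(1-p)]
= -0 - 1·ln(1-0.242)
= -ln(0.758) = 0.2771

0.2771


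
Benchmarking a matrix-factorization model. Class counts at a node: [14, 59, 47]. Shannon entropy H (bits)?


Probabilities: [14/120, 59/120, 47/120] ≈ [0.1167, 0.4917, 0.3917]
H = -((14/120)·log₂(14/120) + (59/120)·log₂(59/120) + (47/120)·log₂(47/120))
  = 1.3949 bits

1.3949 bits


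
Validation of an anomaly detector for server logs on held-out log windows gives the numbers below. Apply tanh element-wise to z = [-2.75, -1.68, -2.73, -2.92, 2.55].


tanh(-2.75) = -0.9919
tanh(-1.68) = -0.9329
tanh(-2.73) = -0.9915
tanh(-2.92) = -0.9942
tanh(2.55) = 0.9879
result = [-0.9919, -0.9329, -0.9915, -0.9942, 0.9879]

[-0.9919, -0.9329, -0.9915, -0.9942, 0.9879]


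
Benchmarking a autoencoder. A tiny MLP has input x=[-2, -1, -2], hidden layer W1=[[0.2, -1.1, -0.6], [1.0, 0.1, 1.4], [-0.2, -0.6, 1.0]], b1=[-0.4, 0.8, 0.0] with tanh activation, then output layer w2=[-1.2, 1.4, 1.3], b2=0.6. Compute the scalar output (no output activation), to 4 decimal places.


z1[0] = (0.2)·(-2) + (-1.1)·(-1) + (-0.6)·(-2) - 0.4 = 1.5
z1[1] = (1.0)·(-2) + (0.1)·(-1) + (1.4)·(-2) + 0.8 = -4.1
z1[2] = (-0.2)·(-2) + (-0.6)·(-1) + (1.0)·(-2) + 0.0 = -1.0
h = tanh(z1) = [0.9051, -0.9995, -0.7616]
output = (-1.2)·(0.9051) + (1.4)·(-0.9995) + (1.3)·(-0.7616) + 0.6 = -2.8755

-2.8755


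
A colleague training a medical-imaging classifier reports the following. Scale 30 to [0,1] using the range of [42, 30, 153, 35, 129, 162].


min=30, max=162
(30-30)/(162-30) = 0/132 = 0.0

0.0


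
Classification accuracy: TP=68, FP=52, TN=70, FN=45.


Accuracy = (TP+TN)/(TP+TN+FP+FN)
= (68+70)/(235)
= 138/235 = 58.72%

58.72%


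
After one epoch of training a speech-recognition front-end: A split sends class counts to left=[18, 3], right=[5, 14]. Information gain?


Parent = [23, 17], H_parent = 0.9837
H_left = 0.5917 (n=21), H_right = 0.8315 (n=19)
H_children = (21/40)·0.5917 + (19/40)·0.8315 = 0.7056
IG = 0.9837 - 0.7056 = 0.2781

0.2781


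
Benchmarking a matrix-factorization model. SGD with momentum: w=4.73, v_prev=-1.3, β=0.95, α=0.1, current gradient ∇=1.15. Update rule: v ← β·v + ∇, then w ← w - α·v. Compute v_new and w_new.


v_new = 0.95·-1.3 + 1.15 = -1.235 + 1.15 = -0.085
w_new = 4.73 - 0.1·-0.085 = 4.73 + 0.0085 = 4.7385

v_new=-0.085, w_new=4.7385


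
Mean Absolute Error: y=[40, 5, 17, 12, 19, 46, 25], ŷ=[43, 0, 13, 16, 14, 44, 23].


Absolute errors: |40-43|=3, |5-0|=5, |17-13|=4, |12-16|=4, |19-14|=5, |46-44|=2, |25-23|=2
Sum = 25
MAE = 25/7 = 25/7

25/7


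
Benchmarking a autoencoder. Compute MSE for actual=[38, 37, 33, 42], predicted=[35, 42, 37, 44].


Squared errors: (38-35)²=9, (37-42)²=25, (33-37)²=16, (42-44)²=4
Sum = 54
MSE = 54/4 = 27/2

27/2


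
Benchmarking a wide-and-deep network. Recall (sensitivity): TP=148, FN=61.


Recall = TP/(TP+FN)
= 148/(148+61)
= 148/209 = 70.81%

70.81%


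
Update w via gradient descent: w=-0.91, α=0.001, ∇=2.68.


w_new = w - α·∇
= -0.91 - 0.001·2.68
= -0.91 - 0.00268
= -0.91268

-0.91268


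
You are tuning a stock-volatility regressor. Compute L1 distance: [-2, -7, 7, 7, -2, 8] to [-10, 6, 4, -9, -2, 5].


d = |-2+ 10| + |-7-6| + |7-4| + |7+ 9| + |-2+ 2| + |8-5|
  = 8 + 13 + 3 + 16 + 0 + 3
  = 43

43


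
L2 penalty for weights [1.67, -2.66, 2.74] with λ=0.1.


‖w‖₂² = (1.67)² + (-2.66)² + (2.74)²
     = 2.7889 + 7.0756 + 7.5076
     = 17.3721
λ·‖w‖₂² = 0.1·17.3721 = 1.73721

1.73721


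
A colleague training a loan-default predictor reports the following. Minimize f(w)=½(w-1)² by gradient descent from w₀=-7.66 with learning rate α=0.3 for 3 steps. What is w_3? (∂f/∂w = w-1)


step 1: grad = -7.66-1 = -8.66; w = -7.66 - 0.3·(-8.66) = -5.062
step 2: grad = -5.062-1 = -6.062; w = -5.062 - 0.3·(-6.062) = -3.2434
step 3: grad = -3.2434-1 = -4.2434; w = -3.2434 - 0.3·(-4.2434) = -1.97038

-1.97038


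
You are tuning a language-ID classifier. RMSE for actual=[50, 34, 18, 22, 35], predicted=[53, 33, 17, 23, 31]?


MSE = 28/5 = 5.6
RMSE = √(28/5) = 2.3664

2.3664


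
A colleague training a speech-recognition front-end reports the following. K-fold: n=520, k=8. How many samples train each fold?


Fold size = 520/8 = 65
Training per fold = 520 - 65 = 455

455


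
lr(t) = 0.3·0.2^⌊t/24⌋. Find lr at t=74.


n_drops = ⌊74/24⌋ = 3
lr = 0.3·0.2^3 = 0.3·0.008 = 0.0024

0.0024


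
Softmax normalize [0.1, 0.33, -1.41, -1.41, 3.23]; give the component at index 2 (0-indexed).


Exponentials: e^0.1=1.1052, e^0.33=1.391, e^-1.41=0.2441, e^-1.41=0.2441, e^3.23=25.2797
Sum = 28.2641
Softmax = [0.0391, 0.0492, 0.0086, 0.0086, 0.8944]
p[2] = 0.2441/28.2641 = 0.0086

0.0086


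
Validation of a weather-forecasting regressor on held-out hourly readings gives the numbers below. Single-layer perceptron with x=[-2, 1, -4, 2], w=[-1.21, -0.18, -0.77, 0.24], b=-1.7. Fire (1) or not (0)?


z = (-2)·(-1.21) + (1)·(-0.18) + (-4)·(-0.77) + (2)·(0.24) - 1.7
  = 4.1
step(z) = 1 (z≥0)

1


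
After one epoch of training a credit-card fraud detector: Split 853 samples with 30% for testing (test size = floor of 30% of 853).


Test = ⌊853·30/100⌋ = 255
Train = 853 - 255 = 598

Train: 598, Test: 255


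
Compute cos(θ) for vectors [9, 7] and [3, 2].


A·B = 9·3 + 7·2 = 41
‖A‖ = √130 = 11.4018, ‖B‖ = √13 = 3.6056
cos = 41/(√130·√13) = 41/√1690 = 0.9973

0.9973


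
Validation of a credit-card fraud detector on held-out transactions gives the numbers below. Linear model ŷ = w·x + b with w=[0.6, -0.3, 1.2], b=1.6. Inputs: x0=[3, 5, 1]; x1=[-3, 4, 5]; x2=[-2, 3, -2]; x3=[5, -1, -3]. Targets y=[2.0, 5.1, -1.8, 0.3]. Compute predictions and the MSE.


ŷ0 = (0.6)·(3) + (-0.3)·(5) + (1.2)·(1) + 1.6 = 3.1
ŷ1 = (0.6)·(-3) + (-0.3)·(4) + (1.2)·(5) + 1.6 = 4.6
ŷ2 = (0.6)·(-2) + (-0.3)·(3) + (1.2)·(-2) + 1.6 = -2.9
ŷ3 = (0.6)·(5) + (-0.3)·(-1) + (1.2)·(-3) + 1.6 = 1.3
errors² = [1.21, 0.25, 1.21, 1.0]
MSE = 3.6700/4 = 0.9175

0.9175


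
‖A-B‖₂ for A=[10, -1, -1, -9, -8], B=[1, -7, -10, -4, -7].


d = √((10-1)² + (-1+ 7)² + (-1+ 10)² + (-9+ 4)² + (-8+ 7)²)
  = √(81 + 36 + 81 + 25 + 1)
  = √224 = 14.9666

14.9666


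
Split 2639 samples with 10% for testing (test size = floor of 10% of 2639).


Test = ⌊2639·10/100⌋ = 263
Train = 2639 - 263 = 2376

Train: 2376, Test: 263


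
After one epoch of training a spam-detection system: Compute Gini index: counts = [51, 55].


Probabilities: [51/106, 55/106] ≈ [0.4811, 0.5189]
Σpᵢ² = (2601 + 3025)/106² = 5626/11236
Gini = 1 - Σpᵢ² = 1 - 5626/11236 = 0.4993

0.4993


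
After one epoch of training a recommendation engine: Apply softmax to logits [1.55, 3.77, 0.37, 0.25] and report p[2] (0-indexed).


Exponentials: e^1.55=4.7115, e^3.77=43.3801, e^0.37=1.4477, e^0.25=1.284
Sum = 50.8233
Softmax = [0.0927, 0.8535, 0.0285, 0.0253]
p[2] = 1.4477/50.8233 = 0.0285

0.0285


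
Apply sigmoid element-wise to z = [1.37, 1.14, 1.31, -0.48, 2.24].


σ(1.37) = 1/(1+e^-1.37) = 0.7974
σ(1.14) = 1/(1+e^-1.14) = 0.7577
σ(1.31) = 1/(1+e^-1.31) = 0.7875
σ(-0.48) = 1/(1+e^0.48) = 0.3823
σ(2.24) = 1/(1+e^-2.24) = 0.9038
result = [0.7974, 0.7577, 0.7875, 0.3823, 0.9038]

[0.7974, 0.7577, 0.7875, 0.3823, 0.9038]


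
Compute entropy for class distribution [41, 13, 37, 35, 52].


Probabilities: [41/178, 13/178, 37/178, 35/178, 52/178] ≈ [0.2303, 0.073, 0.2079, 0.1966, 0.2921]
H = -((41/178)·log₂(41/178) + (13/178)·log₂(13/178) + (37/178)·log₂(37/178) + (35/178)·log₂(35/178) + (52/178)·log₂(52/178))
  = 2.2147 bits

2.2147 bits


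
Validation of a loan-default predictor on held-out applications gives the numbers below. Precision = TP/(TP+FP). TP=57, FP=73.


Precision = TP/(TP+FP)
= 57/(57+73)
= 57/130 = 43.85%

43.85%


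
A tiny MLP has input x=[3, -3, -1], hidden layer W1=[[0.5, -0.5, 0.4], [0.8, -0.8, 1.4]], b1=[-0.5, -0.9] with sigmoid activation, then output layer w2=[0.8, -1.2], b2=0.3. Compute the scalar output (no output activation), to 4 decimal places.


z1[0] = (0.5)·(3) + (-0.5)·(-3) + (0.4)·(-1) - 0.5 = 2.1
z1[1] = (0.8)·(3) + (-0.8)·(-3) + (1.4)·(-1) - 0.9 = 2.5
h = sigmoid(z1) = [0.8909, 0.9241]
output = (0.8)·(0.8909) + (-1.2)·(0.9241) + 0.3 = -0.0962

-0.0962


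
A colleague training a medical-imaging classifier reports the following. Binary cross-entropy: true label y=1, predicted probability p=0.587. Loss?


BCE = -[y·ln(p) + (1-y)·ln(1-p)]
= -1·ln(0.587) - 0
= -ln(0.587) = 0.5327

0.5327


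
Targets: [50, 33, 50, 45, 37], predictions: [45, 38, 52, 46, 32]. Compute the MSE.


Squared errors: (50-45)²=25, (33-38)²=25, (50-52)²=4, (45-46)²=1, (37-32)²=25
Sum = 80
MSE = 80/5 = 16

16


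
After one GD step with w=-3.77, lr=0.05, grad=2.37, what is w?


w_new = w - α·∇
= -3.77 - 0.05·2.37
= -3.77 - 0.1185
= -3.8885

-3.8885


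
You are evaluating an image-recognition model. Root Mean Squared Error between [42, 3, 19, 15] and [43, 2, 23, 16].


MSE = 19/4 = 4.75
RMSE = √(19/4) = 2.1794

2.1794


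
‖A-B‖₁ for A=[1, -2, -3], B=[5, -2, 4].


d = |1-5| + |-2+ 2| + |-3-4|
  = 4 + 0 + 7
  = 11

11


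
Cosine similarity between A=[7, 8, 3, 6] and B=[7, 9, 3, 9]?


A·B = 7·7 + 8·9 + 3·3 + 6·9 = 184
‖A‖ = √158 = 12.5698, ‖B‖ = √220 = 14.8324
cos = 184/(√158·√220) = 184/√34760 = 0.9869

0.9869


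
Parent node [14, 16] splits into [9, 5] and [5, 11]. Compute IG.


Parent = [14, 16], H_parent = 0.9968
H_left = 0.9403 (n=14), H_right = 0.896 (n=16)
H_children = (14/30)·0.9403 + (16/30)·0.896 = 0.9167
IG = 0.9968 - 0.9167 = 0.0801

0.0801


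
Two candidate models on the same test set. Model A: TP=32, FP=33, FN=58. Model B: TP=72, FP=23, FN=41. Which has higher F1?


Model A: P=32/65=0.4923, R=32/90=0.3556, F1=2PR/(P+R)=2TP/(2TP+FP+FN)=64/155=0.4129
Model B: P=72/95=0.7579, R=72/113=0.6372, F1=2PR/(P+R)=2TP/(2TP+FP+FN)=144/208=0.6923
0.4129 < 0.6923 → Model B

Model B


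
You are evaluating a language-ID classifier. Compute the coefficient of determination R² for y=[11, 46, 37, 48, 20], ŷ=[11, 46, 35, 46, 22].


ȳ = 32.4
SS_res = Σ(y-ŷ)² = 12
SS_tot = Σ(y-ȳ)² = 1061.2
R² = 1 - SS_res/SS_tot = 1 - 0.0113 = 0.9887

0.9887


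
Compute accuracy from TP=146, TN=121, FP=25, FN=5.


Accuracy = (TP+TN)/(TP+TN+FP+FN)
= (146+121)/(297)
= 267/297 = 89.9%

89.9%


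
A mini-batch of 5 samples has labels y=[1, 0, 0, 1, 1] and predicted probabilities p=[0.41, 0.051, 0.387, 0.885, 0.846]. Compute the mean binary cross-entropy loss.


L[0] = -ln(0.41) = 0.8916
L[1] = -ln(1-0.051) = -ln(0.949) = 0.0523
L[2] = -ln(1-0.387) = -ln(0.613) = 0.4894
L[3] = -ln(0.885) = 0.1222
L[4] = -ln(0.846) = 0.1672
mean = (0.8916 + 0.0523 + 0.4894 + 0.1222 + 0.1672)/5 = 0.3445

0.3445


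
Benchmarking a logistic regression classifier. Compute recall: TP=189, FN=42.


Recall = TP/(TP+FN)
= 189/(189+42)
= 189/231 = 81.82%

81.82%


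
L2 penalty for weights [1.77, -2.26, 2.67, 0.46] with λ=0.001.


‖w‖₂² = (1.77)² + (-2.26)² + (2.67)² + (0.46)²
     = 3.1329 + 5.1076 + 7.1289 + 0.2116
     = 15.581
λ·‖w‖₂² = 0.001·15.581 = 0.015581

0.015581


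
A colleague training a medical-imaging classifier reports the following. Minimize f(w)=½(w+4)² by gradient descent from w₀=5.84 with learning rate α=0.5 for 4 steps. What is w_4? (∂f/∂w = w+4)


step 1: grad = 5.84+4 = 9.84; w = 5.84 - 0.5·(9.84) = 0.92
step 2: grad = 0.92+4 = 4.92; w = 0.92 - 0.5·(4.92) = -1.54
step 3: grad = -1.54+4 = 2.46; w = -1.54 - 0.5·(2.46) = -2.77
step 4: grad = -2.77+4 = 1.23; w = -2.77 - 0.5·(1.23) = -3.385

-3.385


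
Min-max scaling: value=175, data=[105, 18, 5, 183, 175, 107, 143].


min=5, max=183
(175-5)/(183-5) = 170/178 = 0.9551

0.9551


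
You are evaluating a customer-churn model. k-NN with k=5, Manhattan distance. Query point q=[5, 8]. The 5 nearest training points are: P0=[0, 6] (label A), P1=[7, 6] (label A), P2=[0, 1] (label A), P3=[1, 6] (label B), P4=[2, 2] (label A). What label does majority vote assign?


d(q,P0) = 7  (label A)
d(q,P1) = 4  (label A)
d(q,P2) = 12  (label A)
d(q,P3) = 6  (label B)
d(q,P4) = 9  (label A)
Votes: A=4, B=1
Majority → A

A


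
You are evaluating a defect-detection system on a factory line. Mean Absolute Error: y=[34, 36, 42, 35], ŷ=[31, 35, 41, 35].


Absolute errors: |34-31|=3, |36-35|=1, |42-41|=1, |35-35|=0
Sum = 5
MAE = 5/4 = 5/4

5/4


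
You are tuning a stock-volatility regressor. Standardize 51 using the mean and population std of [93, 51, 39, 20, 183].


μ = 77.2, σ = 58.0703
z = (51 - 77.2)/58.0703 = -0.4512

-0.4512


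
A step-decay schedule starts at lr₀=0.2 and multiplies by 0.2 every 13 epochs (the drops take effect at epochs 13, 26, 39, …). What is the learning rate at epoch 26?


n_drops = ⌊26/13⌋ = 2
lr = 0.2·0.2^2 = 0.2·0.04 = 0.008

0.008


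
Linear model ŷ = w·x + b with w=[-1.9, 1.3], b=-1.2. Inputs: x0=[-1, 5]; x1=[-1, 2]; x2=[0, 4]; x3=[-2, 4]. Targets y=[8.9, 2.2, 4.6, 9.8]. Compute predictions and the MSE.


ŷ0 = (-1.9)·(-1) + (1.3)·(5) - 1.2 = 7.2
ŷ1 = (-1.9)·(-1) + (1.3)·(2) - 1.2 = 3.3
ŷ2 = (-1.9)·(0) + (1.3)·(4) - 1.2 = 4.0
ŷ3 = (-1.9)·(-2) + (1.3)·(4) - 1.2 = 7.8
errors² = [2.89, 1.21, 0.36, 4.0]
MSE = 8.4600/4 = 2.115

2.115


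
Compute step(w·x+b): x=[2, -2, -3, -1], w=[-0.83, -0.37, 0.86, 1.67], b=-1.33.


z = (2)·(-0.83) + (-2)·(-0.37) + (-3)·(0.86) + (-1)·(1.67) - 1.33
  = -6.5
step(z) = 0 (z<0)

0


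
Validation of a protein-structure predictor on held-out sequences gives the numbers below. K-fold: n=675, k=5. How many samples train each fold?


Fold size = 675/5 = 135
Training per fold = 675 - 135 = 540

540


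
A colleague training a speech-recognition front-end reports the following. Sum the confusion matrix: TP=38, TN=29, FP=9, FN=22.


Total = TP + TN + FP + FN
= 38 + 29 + 9 + 22
= 98
(Predicted positive: 47, predicted negative: 51)

98


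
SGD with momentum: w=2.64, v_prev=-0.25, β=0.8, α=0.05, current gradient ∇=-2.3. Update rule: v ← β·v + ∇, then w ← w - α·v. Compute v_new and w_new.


v_new = 0.8·-0.25 - 2.3 = -0.2 - 2.3 = -2.5
w_new = 2.64 - 0.05·-2.5 = 2.64 + 0.125 = 2.765

v_new=-2.5, w_new=2.765


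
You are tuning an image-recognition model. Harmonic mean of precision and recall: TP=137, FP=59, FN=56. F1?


Precision = 137/196 = 0.699
Recall = 137/193 = 0.7098
F1 = 2·P·R/(P+R) = 2·TP/(2·TP+FP+FN) = 274/(274+59+56) = 274/389 = 0.7044

0.7044


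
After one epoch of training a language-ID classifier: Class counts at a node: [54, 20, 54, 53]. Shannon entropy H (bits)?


Probabilities: [54/181, 20/181, 54/181, 53/181] ≈ [0.2983, 0.1105, 0.2983, 0.2928]
H = -((54/181)·log₂(54/181) + (20/181)·log₂(20/181) + (54/181)·log₂(54/181) + (53/181)·log₂(53/181))
  = 1.9112 bits

1.9112 bits


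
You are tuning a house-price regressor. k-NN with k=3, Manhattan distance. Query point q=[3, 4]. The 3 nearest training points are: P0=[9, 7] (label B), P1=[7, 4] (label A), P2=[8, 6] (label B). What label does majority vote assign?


d(q,P0) = 9  (label B)
d(q,P1) = 4  (label A)
d(q,P2) = 7  (label B)
Votes: A=1, B=2
Majority → B

B


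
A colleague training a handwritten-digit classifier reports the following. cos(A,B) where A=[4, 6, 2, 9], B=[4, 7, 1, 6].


A·B = 4·4 + 6·7 + 2·1 + 9·6 = 114
‖A‖ = √137 = 11.7047, ‖B‖ = √102 = 10.0995
cos = 114/(√137·√102) = 114/√13974 = 0.9644

0.9644


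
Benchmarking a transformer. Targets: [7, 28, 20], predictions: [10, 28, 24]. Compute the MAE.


Absolute errors: |7-10|=3, |28-28|=0, |20-24|=4
Sum = 7
MAE = 7/3 = 7/3

7/3


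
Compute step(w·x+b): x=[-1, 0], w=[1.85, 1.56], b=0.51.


z = (-1)·(1.85) + (0)·(1.56) + 0.51
  = -1.34
step(z) = 0 (z<0)

0


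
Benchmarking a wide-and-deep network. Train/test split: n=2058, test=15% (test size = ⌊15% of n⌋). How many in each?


Test = ⌊2058·15/100⌋ = 308
Train = 2058 - 308 = 1750

Train: 1750, Test: 308


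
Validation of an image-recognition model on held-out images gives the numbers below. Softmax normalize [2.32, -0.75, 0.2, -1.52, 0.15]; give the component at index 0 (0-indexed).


Exponentials: e^2.32=10.1757, e^-0.75=0.4724, e^0.2=1.2214, e^-1.52=0.2187, e^0.15=1.1618
Sum = 13.25
Softmax = [0.768, 0.0357, 0.0922, 0.0165, 0.0877]
p[0] = 10.1757/13.25 = 0.768

0.768


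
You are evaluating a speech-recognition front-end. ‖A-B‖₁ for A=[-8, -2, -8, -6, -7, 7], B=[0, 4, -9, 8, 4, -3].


d = |-8-0| + |-2-4| + |-8+ 9| + |-6-8| + |-7-4| + |7+ 3|
  = 8 + 6 + 1 + 14 + 11 + 10
  = 50

50


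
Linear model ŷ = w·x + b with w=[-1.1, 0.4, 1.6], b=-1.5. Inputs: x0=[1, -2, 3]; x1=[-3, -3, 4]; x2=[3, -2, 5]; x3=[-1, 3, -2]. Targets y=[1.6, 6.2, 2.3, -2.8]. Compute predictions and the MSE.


ŷ0 = (-1.1)·(1) + (0.4)·(-2) + (1.6)·(3) - 1.5 = 1.4
ŷ1 = (-1.1)·(-3) + (0.4)·(-3) + (1.6)·(4) - 1.5 = 7.0
ŷ2 = (-1.1)·(3) + (0.4)·(-2) + (1.6)·(5) - 1.5 = 2.4
ŷ3 = (-1.1)·(-1) + (0.4)·(3) + (1.6)·(-2) - 1.5 = -2.4
errors² = [0.04, 0.64, 0.01, 0.16]
MSE = 0.8500/4 = 0.2125

0.2125


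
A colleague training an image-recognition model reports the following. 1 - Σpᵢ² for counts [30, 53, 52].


Probabilities: [30/135, 53/135, 52/135] ≈ [0.2222, 0.3926, 0.3852]
Σpᵢ² = (900 + 2809 + 2704)/135² = 6413/18225
Gini = 1 - Σpᵢ² = 1 - 6413/18225 = 0.6481

0.6481


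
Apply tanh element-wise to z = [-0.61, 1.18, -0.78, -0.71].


tanh(-0.61) = -0.5441
tanh(1.18) = 0.8275
tanh(-0.78) = -0.6527
tanh(-0.71) = -0.6107
result = [-0.5441, 0.8275, -0.6527, -0.6107]

[-0.5441, 0.8275, -0.6527, -0.6107]


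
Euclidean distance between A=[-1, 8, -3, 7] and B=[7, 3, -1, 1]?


d = √((-1-7)² + (8-3)² + (-3+ 1)² + (7-1)²)
  = √(64 + 25 + 4 + 36)
  = √129 = 11.3578

11.3578


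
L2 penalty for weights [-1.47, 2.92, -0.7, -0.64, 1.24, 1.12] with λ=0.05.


‖w‖₂² = (-1.47)² + (2.92)² + (-0.7)² + (-0.64)² + (1.24)² + (1.12)²
     = 2.1609 + 8.5264 + 0.49 + 0.4096 + 1.5376 + 1.2544
     = 14.3789
λ·‖w‖₂² = 0.05·14.3789 = 0.718945

0.718945


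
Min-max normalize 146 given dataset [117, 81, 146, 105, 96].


min=81, max=146
(146-81)/(146-81) = 65/65 = 1.0

1.0


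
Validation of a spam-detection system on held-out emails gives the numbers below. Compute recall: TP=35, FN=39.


Recall = TP/(TP+FN)
= 35/(35+39)
= 35/74 = 47.3%

47.3%


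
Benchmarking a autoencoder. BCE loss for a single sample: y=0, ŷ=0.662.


BCE = -[y·ln(p) + (1-y)·ln(1-p)]
= -0 - 1·ln(1-0.662)
= -ln(0.338) = 1.0847

1.0847


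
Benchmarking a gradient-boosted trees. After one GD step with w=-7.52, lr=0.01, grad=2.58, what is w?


w_new = w - α·∇
= -7.52 - 0.01·2.58
= -7.52 - 0.0258
= -7.5458

-7.5458


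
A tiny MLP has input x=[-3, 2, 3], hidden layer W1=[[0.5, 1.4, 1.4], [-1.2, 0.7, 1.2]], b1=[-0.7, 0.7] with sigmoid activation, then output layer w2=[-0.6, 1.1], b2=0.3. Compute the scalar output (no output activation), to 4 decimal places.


z1[0] = (0.5)·(-3) + (1.4)·(2) + (1.4)·(3) - 0.7 = 4.8
z1[1] = (-1.2)·(-3) + (0.7)·(2) + (1.2)·(3) + 0.7 = 9.3
h = sigmoid(z1) = [0.9918, 0.9999]
output = (-0.6)·(0.9918) + (1.1)·(0.9999) + 0.3 = 0.8048

0.8048


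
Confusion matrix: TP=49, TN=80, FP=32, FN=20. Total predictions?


Total = TP + TN + FP + FN
= 49 + 80 + 32 + 20
= 181
(Predicted positive: 81, predicted negative: 100)

181


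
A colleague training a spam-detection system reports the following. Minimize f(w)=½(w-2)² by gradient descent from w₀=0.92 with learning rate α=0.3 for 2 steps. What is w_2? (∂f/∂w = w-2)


step 1: grad = 0.92-2 = -1.08; w = 0.92 - 0.3·(-1.08) = 1.244
step 2: grad = 1.244-2 = -0.756; w = 1.244 - 0.3·(-0.756) = 1.4708

1.4708


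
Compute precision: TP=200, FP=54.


Precision = TP/(TP+FP)
= 200/(200+54)
= 200/254 = 78.74%

78.74%


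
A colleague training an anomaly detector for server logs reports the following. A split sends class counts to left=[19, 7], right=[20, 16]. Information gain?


Parent = [39, 23], H_parent = 0.9514
H_left = 0.8404 (n=26), H_right = 0.9911 (n=36)
H_children = (26/62)·0.8404 + (36/62)·0.9911 = 0.9279
IG = 0.9514 - 0.9279 = 0.0235

0.0235


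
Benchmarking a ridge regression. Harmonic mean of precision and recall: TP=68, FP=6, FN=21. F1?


Precision = 68/74 = 0.9189
Recall = 68/89 = 0.764
F1 = 2·P·R/(P+R) = 2·TP/(2·TP+FP+FN) = 136/(136+6+21) = 136/163 = 0.8344

0.8344


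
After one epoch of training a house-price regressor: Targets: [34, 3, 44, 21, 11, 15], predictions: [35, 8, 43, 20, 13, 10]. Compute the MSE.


Squared errors: (34-35)²=1, (3-8)²=25, (44-43)²=1, (21-20)²=1, (11-13)²=4, (15-10)²=25
Sum = 57
MSE = 57/6 = 19/2

19/2


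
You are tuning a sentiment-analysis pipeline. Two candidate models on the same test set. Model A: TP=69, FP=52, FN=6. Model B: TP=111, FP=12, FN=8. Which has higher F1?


Model A: P=69/121=0.5702, R=69/75=0.92, F1=2PR/(P+R)=2TP/(2TP+FP+FN)=138/196=0.7041
Model B: P=111/123=0.9024, R=111/119=0.9328, F1=2PR/(P+R)=2TP/(2TP+FP+FN)=222/242=0.9174
0.7041 < 0.9174 → Model B

Model B


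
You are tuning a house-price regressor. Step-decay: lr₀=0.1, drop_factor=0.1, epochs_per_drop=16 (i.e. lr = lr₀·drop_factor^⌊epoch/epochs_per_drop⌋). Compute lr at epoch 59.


n_drops = ⌊59/16⌋ = 3
lr = 0.1·0.1^3 = 0.1·0.001 = 0.0001

0.0001


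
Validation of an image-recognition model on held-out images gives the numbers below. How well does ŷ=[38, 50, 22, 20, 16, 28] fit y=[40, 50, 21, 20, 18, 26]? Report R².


ȳ = 29.1667
SS_res = Σ(y-ŷ)² = 13
SS_tot = Σ(y-ȳ)² = 836.83
R² = 1 - SS_res/SS_tot = 1 - 0.0155 = 0.9845

0.9845


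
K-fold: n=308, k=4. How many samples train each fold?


Fold size = 308/4 = 77
Training per fold = 308 - 77 = 231

231


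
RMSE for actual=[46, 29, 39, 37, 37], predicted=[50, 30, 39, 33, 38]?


MSE = 34/5 = 6.8
RMSE = √(34/5) = 2.6077

2.6077


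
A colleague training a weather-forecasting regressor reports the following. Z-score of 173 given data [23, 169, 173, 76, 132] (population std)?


μ = 114.6, σ = 57.5382
z = (173 - 114.6)/57.5382 = 1.015

1.015


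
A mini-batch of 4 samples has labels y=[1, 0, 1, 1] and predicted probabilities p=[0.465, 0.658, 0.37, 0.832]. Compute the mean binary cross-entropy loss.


L[0] = -ln(0.465) = 0.7657
L[1] = -ln(1-0.658) = -ln(0.342) = 1.0729
L[2] = -ln(0.37) = 0.9943
L[3] = -ln(0.832) = 0.1839
mean = (0.7657 + 1.0729 + 0.9943 + 0.1839)/4 = 0.7542

0.7542


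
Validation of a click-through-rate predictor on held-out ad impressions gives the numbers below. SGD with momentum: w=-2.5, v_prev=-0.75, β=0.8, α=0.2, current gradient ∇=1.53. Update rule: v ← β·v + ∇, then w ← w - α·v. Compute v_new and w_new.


v_new = 0.8·-0.75 + 1.53 = -0.6 + 1.53 = 0.93
w_new = -2.5 - 0.2·0.93 = -2.5 - 0.186 = -2.686

v_new=0.93, w_new=-2.686


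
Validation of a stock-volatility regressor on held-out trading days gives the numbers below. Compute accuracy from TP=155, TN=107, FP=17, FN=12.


Accuracy = (TP+TN)/(TP+TN+FP+FN)
= (155+107)/(291)
= 262/291 = 90.03%

90.03%


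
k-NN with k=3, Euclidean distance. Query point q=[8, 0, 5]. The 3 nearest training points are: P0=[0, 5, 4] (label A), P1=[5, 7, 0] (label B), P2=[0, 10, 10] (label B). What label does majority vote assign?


d(q,P0) = 9.4868  (label A)
d(q,P1) = 9.1104  (label B)
d(q,P2) = 13.7477  (label B)
Votes: A=1, B=2
Majority → B

B


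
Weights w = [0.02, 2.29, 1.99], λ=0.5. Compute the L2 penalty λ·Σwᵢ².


‖w‖₂² = (0.02)² + (2.29)² + (1.99)²
     = 0.0004 + 5.2441 + 3.9601
     = 9.2046
λ·‖w‖₂² = 0.5·9.2046 = 4.6023

4.6023


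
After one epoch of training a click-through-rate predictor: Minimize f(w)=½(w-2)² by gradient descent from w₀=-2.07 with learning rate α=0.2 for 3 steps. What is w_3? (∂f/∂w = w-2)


step 1: grad = -2.07-2 = -4.07; w = -2.07 - 0.2·(-4.07) = -1.256
step 2: grad = -1.256-2 = -3.256; w = -1.256 - 0.2·(-3.256) = -0.6048
step 3: grad = -0.6048-2 = -2.6048; w = -0.6048 - 0.2·(-2.6048) = -0.08384

-0.08384


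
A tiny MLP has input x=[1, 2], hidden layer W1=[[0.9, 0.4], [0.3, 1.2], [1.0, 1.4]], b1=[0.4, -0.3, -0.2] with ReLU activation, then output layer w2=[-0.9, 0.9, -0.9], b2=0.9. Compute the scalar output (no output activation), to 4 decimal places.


z1[0] = (0.9)·(1) + (0.4)·(2) + 0.4 = 2.1
z1[1] = (0.3)·(1) + (1.2)·(2) - 0.3 = 2.4
z1[2] = (1.0)·(1) + (1.4)·(2) - 0.2 = 3.6
h = ReLU(z1) = [2.1, 2.4, 3.6]
output = (-0.9)·(2.1) + (0.9)·(2.4) + (-0.9)·(3.6) + 0.9 = -2.07

-2.07
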